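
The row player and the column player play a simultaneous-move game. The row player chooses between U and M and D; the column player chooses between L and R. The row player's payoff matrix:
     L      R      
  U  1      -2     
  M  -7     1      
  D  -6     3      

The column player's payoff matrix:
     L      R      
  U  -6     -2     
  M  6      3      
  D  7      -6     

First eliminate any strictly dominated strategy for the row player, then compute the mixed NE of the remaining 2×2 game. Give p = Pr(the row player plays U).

p = 13/17

The row player's strategy M is strictly dominated by D: -6 > -7 and 3 > 1. Eliminate M.
In a mixed equilibrium the column player is indifferent between L and R; this condition fixes p.
  the column player's payoff from L: p·(-6) + (1−p)·7 = -13p + 7
  the column player's payoff from R: p·(-2) + (1−p)·(-6) = 4p - 6
  -13p + 7 = 4p - 6  ⇒  -17p = -13  ⇒  p = 13/17.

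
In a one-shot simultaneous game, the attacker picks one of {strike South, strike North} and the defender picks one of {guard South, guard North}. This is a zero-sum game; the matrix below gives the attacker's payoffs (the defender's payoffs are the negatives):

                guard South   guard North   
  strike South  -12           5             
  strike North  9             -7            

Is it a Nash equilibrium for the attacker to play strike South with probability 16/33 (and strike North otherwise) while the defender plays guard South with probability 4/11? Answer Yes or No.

Check the defender's indifference given the attacker's mix p = 16/33:
  payoff from guard South = 13/11; payoff from guard North = 13/11 — equal.
Check the attacker's indifference given the defender's mix q = 4/11:
  payoff from strike South = -13/11; payoff from strike North = -13/11 — equal.
Both players are indifferent, so neither can profitably deviate.

Yes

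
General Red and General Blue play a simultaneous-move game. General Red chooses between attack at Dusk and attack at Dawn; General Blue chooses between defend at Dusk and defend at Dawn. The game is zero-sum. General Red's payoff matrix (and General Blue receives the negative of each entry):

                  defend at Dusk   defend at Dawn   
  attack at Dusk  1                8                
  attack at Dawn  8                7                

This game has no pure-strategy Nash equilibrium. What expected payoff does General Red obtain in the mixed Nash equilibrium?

57/8

In a mixed equilibrium General Red is indifferent between attack at Dusk and attack at Dawn; this condition fixes q.
  General Red's payoff from attack at Dusk: q·1 + (1−q)·8 = -7q + 8
  General Red's payoff from attack at Dawn: q·8 + (1−q)·7 = q + 7
  -7q + 8 = q + 7  ⇒  -8q = -1  ⇒  q = 1/8.
At equilibrium General Red is indifferent across rows, so General Red's payoff equals the payoff from attack at Dusk: (1/8)·1 + (7/8)·8 = 57/8.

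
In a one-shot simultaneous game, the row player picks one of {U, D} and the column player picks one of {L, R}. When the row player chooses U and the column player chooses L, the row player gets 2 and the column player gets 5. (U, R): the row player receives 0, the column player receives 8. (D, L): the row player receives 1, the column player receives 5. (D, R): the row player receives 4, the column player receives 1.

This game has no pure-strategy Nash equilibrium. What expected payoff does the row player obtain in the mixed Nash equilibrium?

8/5

In a mixed equilibrium the row player is indifferent between U and D; this condition fixes q.
  the row player's payoff to U: q·2 + (1−q)·0 = 2q
  the row player's payoff to D: q·1 + (1−q)·4 = -3q + 4
  2q = -3q + 4  ⇒  5q = 4  ⇒  q = 4/5.
At equilibrium the row player is indifferent across rows, so the row player's payoff equals the payoff from U: (4/5)·2 + (1/5)·0 = 8/5.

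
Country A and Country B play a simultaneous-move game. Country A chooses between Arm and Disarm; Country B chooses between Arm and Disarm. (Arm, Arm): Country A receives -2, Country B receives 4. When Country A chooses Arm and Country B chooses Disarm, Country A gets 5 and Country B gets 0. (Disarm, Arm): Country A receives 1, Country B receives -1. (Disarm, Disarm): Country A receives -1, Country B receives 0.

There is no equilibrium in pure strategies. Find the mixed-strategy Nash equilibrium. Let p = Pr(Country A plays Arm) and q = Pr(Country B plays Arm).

p = 1/5, q = 2/3

Country B's indifference between Arm and Disarm determines Country A's mixing probability p:
  Country B's expected payoff from Arm: p·4 + (1−p)·(-1) = 5p - 1
  Country B's expected payoff from Disarm: p·0 + (1−p)·0 = 0
  5p - 1 = 0  ⇒  5p = 1  ⇒  p = 1/5.
Country B's mix must leave Country A indifferent between Arm and Disarm.
  Country A's expected payoff from Arm: q·(-2) + (1−q)·5 = -7q + 5
  Country A's expected payoff from Disarm: q·1 + (1−q)·(-1) = 2q - 1
  -7q + 5 = 2q - 1  ⇒  -9q = -6  ⇒  q = 2/3.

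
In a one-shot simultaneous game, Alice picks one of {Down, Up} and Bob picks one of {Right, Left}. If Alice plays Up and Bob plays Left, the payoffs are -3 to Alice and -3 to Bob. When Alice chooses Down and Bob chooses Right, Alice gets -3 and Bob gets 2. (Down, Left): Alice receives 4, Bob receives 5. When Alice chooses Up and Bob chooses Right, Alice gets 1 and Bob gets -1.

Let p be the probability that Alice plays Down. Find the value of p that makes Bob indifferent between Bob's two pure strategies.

p = 2/5

For Bob to be willing to mix, Bob must be indifferent between Right and Left, which pins down Alice's mix.
  Bob's payoff to Right: p·2 + (1−p)·(-1) = 3p - 1
  Bob's payoff to Left: p·5 + (1−p)·(-3) = 8p - 3
  3p - 1 = 8p - 3  ⇒  -5p = -2  ⇒  p = 2/5.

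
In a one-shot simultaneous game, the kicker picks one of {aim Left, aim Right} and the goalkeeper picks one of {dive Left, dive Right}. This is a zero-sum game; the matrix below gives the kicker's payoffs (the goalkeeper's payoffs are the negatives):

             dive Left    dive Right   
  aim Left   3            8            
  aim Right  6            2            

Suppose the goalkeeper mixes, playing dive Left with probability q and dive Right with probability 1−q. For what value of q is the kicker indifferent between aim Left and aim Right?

q = 2/3

The goalkeeper's mix must leave the kicker indifferent between aim Left and aim Right.
  the kicker's payoff to aim Left: q·3 + (1−q)·8 = -5q + 8
  the kicker's payoff to aim Right: q·6 + (1−q)·2 = 4q + 2
  -5q + 8 = 4q + 2  ⇒  -9q = -6  ⇒  q = 2/3.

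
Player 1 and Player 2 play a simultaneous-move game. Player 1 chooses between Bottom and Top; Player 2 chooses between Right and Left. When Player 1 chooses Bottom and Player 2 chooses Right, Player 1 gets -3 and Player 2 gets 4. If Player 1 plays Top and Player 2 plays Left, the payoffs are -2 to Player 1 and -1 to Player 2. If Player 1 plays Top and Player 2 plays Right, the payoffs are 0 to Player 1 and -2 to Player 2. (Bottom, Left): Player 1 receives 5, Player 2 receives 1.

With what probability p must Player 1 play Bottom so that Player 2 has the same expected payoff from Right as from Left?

p = 1/4

Player 2's indifference between Right and Left determines Player 1's mixing probability p:
  Player 2's payoff from Right: p·4 + (1−p)·(-2) = 6p - 2
  Player 2's payoff from Left: p·1 + (1−p)·(-1) = 2p - 1
  6p - 2 = 2p - 1  ⇒  4p = 1  ⇒  p = 1/4.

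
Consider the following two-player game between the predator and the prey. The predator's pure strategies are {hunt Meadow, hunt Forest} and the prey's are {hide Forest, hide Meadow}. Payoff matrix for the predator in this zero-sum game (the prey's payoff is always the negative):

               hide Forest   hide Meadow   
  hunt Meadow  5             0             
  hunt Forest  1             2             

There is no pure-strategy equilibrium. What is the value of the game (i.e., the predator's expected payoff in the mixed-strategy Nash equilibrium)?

v = 5/3

The predator's indifference between hunt Meadow and hunt Forest determines the prey's mixing probability q:
  the predator's expected payoff from hunt Meadow: q·5 + (1−q)·0 = 5q
  the predator's expected payoff from hunt Forest: q·1 + (1−q)·2 = -q + 2
  5q = -q + 2  ⇒  6q = 2  ⇒  q = 1/3.
The value is the predator's expected payoff against this mix (using hunt Meadow): (1/3)·5 + (2/3)·0 = 5/3.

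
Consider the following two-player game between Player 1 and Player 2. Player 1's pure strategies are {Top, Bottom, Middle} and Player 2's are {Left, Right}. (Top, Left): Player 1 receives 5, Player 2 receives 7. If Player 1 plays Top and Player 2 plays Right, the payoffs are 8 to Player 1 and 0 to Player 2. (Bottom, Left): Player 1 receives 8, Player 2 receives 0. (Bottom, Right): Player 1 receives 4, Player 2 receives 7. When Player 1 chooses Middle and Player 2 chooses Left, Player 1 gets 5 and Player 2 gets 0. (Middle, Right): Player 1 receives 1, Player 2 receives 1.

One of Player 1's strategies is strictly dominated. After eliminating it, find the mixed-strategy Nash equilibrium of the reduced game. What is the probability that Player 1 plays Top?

Player 1's strategy Middle is strictly dominated by Bottom: 8 > 5 and 4 > 1. Eliminate Middle.
Player 2's indifference between Left and Right determines Player 1's mixing probability p:
  Player 2's expected payoff from Left: p·7 + (1−p)·0 = 7p
  Player 2's expected payoff from Right: p·0 + (1−p)·7 = -7p + 7
  7p = -7p + 7  ⇒  14p = 7  ⇒  p = 1/2.

p = 1/2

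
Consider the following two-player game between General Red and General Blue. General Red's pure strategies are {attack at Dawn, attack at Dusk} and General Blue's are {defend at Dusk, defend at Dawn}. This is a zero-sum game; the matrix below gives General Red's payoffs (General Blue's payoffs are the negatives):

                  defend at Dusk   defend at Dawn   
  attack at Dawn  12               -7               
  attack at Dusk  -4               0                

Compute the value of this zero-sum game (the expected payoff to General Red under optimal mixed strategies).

v = -28/23

Set General Red's expected payoff from attack at Dawn equal to that from attack at Dusk:
  General Red's payoff to attack at Dawn: q·12 + (1−q)·(-7) = 19q - 7
  General Red's payoff to attack at Dusk: q·(-4) + (1−q)·0 = -4q
  19q - 7 = -4q  ⇒  23q = 7  ⇒  q = 7/23.
The value is General Red's expected payoff against this mix (using attack at Dawn): (7/23)·12 + (16/23)·(-7) = -28/23.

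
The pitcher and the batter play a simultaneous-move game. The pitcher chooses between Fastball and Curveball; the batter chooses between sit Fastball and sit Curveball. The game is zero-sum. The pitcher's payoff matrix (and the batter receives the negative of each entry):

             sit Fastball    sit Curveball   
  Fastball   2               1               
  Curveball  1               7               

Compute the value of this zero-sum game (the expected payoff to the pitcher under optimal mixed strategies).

The batter's mix must leave the pitcher indifferent between Fastball and Curveball.
  the pitcher's payoff from Fastball: q·2 + (1−q)·1 = q + 1
  the pitcher's payoff from Curveball: q·1 + (1−q)·7 = -6q + 7
  q + 1 = -6q + 7  ⇒  7q = 6  ⇒  q = 6/7.
The value is the pitcher's expected payoff against this mix (using Fastball): (6/7)·2 + (1/7)·1 = 13/7.

v = 13/7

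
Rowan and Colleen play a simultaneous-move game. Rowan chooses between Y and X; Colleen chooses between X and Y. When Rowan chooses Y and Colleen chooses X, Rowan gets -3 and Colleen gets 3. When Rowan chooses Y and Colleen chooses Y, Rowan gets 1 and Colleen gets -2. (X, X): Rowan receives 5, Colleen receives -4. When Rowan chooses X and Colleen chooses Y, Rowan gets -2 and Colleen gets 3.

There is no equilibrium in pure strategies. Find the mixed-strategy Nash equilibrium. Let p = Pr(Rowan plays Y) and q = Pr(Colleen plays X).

Colleen's indifference between X and Y determines Rowan's mixing probability p:
  Colleen's expected payoff from X: p·3 + (1−p)·(-4) = 7p - 4
  Colleen's expected payoff from Y: p·(-2) + (1−p)·3 = -5p + 3
  7p - 4 = -5p + 3  ⇒  12p = 7  ⇒  p = 7/12.
Set Rowan's expected payoff from Y equal to that from X:
  Rowan's expected payoff from Y: q·(-3) + (1−q)·1 = -4q + 1
  Rowan's expected payoff from X: q·5 + (1−q)·(-2) = 7q - 2
  -4q + 1 = 7q - 2  ⇒  -11q = -3  ⇒  q = 3/11.

p = 7/12, q = 3/11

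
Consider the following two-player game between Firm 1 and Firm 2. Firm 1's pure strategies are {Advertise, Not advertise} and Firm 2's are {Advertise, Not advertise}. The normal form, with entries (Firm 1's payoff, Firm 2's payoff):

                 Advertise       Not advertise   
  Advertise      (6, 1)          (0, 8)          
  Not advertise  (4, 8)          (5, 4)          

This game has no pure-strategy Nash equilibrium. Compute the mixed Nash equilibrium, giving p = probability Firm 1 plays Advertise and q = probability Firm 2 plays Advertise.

p = 4/11, q = 5/7

Set Firm 2's expected payoff from Advertise equal to that from Not advertise:
  Firm 2's expected payoff from Advertise: p·1 + (1−p)·8 = -7p + 8
  Firm 2's expected payoff from Not advertise: p·8 + (1−p)·4 = 4p + 4
  -7p + 8 = 4p + 4  ⇒  -11p = -4  ⇒  p = 4/11.
In a mixed equilibrium Firm 1 is indifferent between Advertise and Not advertise; this condition fixes q.
  Firm 1's payoff from Advertise: q·6 + (1−q)·0 = 6q
  Firm 1's payoff from Not advertise: q·4 + (1−q)·5 = -q + 5
  6q = -q + 5  ⇒  7q = 5  ⇒  q = 5/7.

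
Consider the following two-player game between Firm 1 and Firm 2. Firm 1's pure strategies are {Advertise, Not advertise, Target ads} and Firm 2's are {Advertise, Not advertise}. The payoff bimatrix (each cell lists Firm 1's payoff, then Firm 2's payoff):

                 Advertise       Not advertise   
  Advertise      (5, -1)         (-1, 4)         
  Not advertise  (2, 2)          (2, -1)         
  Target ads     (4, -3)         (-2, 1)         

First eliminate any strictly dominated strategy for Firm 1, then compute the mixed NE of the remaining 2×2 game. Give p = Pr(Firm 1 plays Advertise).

Firm 1's strategy Target ads is strictly dominated by Advertise: 5 > 4 and -1 > -2. Eliminate Target ads.
In a mixed equilibrium Firm 2 is indifferent between Advertise and Not advertise; this condition fixes p.
  Firm 2's payoff to Advertise: p·(-1) + (1−p)·2 = -3p + 2
  Firm 2's payoff to Not advertise: p·4 + (1−p)·(-1) = 5p - 1
  -3p + 2 = 5p - 1  ⇒  -8p = -3  ⇒  p = 3/8.

p = 3/8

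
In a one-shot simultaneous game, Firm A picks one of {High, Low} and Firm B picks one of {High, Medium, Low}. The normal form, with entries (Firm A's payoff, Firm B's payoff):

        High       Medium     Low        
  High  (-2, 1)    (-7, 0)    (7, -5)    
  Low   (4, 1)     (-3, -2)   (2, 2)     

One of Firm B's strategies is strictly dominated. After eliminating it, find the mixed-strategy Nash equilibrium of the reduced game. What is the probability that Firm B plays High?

Firm B's strategy Medium is strictly dominated by High: 1 > 0 and 1 > -2. Eliminate Medium.
For Firm A to be willing to mix, Firm A must be indifferent between High and Low, which pins down Firm B's mix.
  Firm A's payoff from High: q·(-2) + (1−q)·7 = -9q + 7
  Firm A's payoff from Low: q·4 + (1−q)·2 = 2q + 2
  -9q + 7 = 2q + 2  ⇒  -11q = -5  ⇒  q = 5/11.

q = 5/11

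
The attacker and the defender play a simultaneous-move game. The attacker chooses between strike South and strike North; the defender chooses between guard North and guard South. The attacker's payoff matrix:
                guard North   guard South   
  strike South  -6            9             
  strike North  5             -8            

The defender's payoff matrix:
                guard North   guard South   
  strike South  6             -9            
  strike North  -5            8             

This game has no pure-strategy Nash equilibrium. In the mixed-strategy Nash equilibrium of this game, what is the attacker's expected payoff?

-3/28

In a mixed equilibrium the attacker is indifferent between strike South and strike North; this condition fixes q.
  the attacker's payoff from strike South: q·(-6) + (1−q)·9 = -15q + 9
  the attacker's payoff from strike North: q·5 + (1−q)·(-8) = 13q - 8
  -15q + 9 = 13q - 8  ⇒  -28q = -17  ⇒  q = 17/28.
At equilibrium the attacker is indifferent across rows, so the attacker's payoff equals the payoff from strike South: (17/28)·(-6) + (11/28)·9 = -3/28.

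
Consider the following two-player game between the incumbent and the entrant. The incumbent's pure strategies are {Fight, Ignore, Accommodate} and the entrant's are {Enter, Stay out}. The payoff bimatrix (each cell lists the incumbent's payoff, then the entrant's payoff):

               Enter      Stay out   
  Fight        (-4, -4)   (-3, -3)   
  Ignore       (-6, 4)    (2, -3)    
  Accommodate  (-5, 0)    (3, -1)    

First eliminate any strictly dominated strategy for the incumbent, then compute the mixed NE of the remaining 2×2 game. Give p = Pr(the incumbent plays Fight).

The incumbent's strategy Ignore is strictly dominated by Accommodate: -5 > -6 and 3 > 2. Eliminate Ignore.
The incumbent's mix must leave the entrant indifferent between Enter and Stay out.
  the entrant's payoff from Enter: p·(-4) + (1−p)·0 = -4p
  the entrant's payoff from Stay out: p·(-3) + (1−p)·(-1) = -2p - 1
  -4p = -2p - 1  ⇒  -2p = -1  ⇒  p = 1/2.

p = 1/2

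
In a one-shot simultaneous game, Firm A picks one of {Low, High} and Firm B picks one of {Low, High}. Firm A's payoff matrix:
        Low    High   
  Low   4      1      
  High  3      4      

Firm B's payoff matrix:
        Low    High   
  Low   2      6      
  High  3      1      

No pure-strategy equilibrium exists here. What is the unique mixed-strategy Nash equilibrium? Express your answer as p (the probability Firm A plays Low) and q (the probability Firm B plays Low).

Set Firm B's expected payoff from Low equal to that from High:
  Firm B's payoff to Low: p·2 + (1−p)·3 = -p + 3
  Firm B's payoff to High: p·6 + (1−p)·1 = 5p + 1
  -p + 3 = 5p + 1  ⇒  -6p = -2  ⇒  p = 1/3.
In a mixed equilibrium Firm A is indifferent between Low and High; this condition fixes q.
  Firm A's expected payoff from Low: q·4 + (1−q)·1 = 3q + 1
  Firm A's expected payoff from High: q·3 + (1−q)·4 = -q + 4
  3q + 1 = -q + 4  ⇒  4q = 3  ⇒  q = 3/4.

p = 1/3, q = 3/4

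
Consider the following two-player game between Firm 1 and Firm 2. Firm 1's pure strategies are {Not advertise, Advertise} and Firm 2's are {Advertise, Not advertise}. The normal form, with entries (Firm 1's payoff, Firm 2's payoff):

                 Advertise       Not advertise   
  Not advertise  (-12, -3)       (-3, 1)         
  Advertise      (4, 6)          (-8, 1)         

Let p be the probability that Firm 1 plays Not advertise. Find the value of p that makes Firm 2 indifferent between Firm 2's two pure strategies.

In a mixed equilibrium Firm 2 is indifferent between Advertise and Not advertise; this condition fixes p.
  Firm 2's payoff to Advertise: p·(-3) + (1−p)·6 = -9p + 6
  Firm 2's payoff to Not advertise: p·1 + (1−p)·1 = 1
  -9p + 6 = 1  ⇒  -9p = -5  ⇒  p = 5/9.

p = 5/9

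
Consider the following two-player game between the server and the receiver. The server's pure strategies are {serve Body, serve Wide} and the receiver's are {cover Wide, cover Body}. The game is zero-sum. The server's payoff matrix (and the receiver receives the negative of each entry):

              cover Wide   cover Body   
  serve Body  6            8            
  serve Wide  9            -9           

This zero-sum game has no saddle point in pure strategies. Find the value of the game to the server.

v = 63/10

For the server to be willing to mix, the server must be indifferent between serve Body and serve Wide, which pins down the receiver's mix.
  the server's payoff from serve Body: q·6 + (1−q)·8 = -2q + 8
  the server's payoff from serve Wide: q·9 + (1−q)·(-9) = 18q - 9
  -2q + 8 = 18q - 9  ⇒  -20q = -17  ⇒  q = 17/20.
The value is the server's expected payoff against this mix (using serve Body): (17/20)·6 + (3/20)·8 = 63/10.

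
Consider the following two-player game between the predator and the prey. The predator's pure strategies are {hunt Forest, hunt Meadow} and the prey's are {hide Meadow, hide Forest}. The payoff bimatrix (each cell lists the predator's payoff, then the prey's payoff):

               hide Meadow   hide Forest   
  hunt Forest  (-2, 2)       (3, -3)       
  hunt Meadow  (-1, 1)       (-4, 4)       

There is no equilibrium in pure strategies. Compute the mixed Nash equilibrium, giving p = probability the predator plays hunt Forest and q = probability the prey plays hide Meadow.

p = 3/8, q = 7/8

The prey's indifference between hide Meadow and hide Forest determines the predator's mixing probability p:
  the prey's payoff from hide Meadow: p·2 + (1−p)·1 = p + 1
  the prey's payoff from hide Forest: p·(-3) + (1−p)·4 = -7p + 4
  p + 1 = -7p + 4  ⇒  8p = 3  ⇒  p = 3/8.
For the predator to be willing to mix, the predator must be indifferent between hunt Forest and hunt Meadow, which pins down the prey's mix.
  the predator's payoff to hunt Forest: q·(-2) + (1−q)·3 = -5q + 3
  the predator's payoff to hunt Meadow: q·(-1) + (1−q)·(-4) = 3q - 4
  -5q + 3 = 3q - 4  ⇒  -8q = -7  ⇒  q = 7/8.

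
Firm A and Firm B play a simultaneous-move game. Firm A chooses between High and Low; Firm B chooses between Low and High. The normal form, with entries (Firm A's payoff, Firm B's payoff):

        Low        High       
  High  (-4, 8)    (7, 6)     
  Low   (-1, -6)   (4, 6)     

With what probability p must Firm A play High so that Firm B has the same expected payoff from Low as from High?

Firm A's mix must leave Firm B indifferent between Low and High.
  Firm B's expected payoff from Low: p·8 + (1−p)·(-6) = 14p - 6
  Firm B's expected payoff from High: p·6 + (1−p)·6 = 6
  14p - 6 = 6  ⇒  14p = 12  ⇒  p = 6/7.

p = 6/7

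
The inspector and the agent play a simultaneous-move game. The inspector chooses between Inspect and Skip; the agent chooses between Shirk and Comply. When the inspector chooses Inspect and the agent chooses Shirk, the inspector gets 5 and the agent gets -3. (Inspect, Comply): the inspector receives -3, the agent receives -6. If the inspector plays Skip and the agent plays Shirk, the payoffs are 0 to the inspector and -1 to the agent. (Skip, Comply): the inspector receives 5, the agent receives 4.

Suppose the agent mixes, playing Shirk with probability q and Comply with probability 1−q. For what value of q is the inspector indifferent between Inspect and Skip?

q = 8/13

The inspector's indifference between Inspect and Skip determines the agent's mixing probability q:
  the inspector's expected payoff from Inspect: q·5 + (1−q)·(-3) = 8q - 3
  the inspector's expected payoff from Skip: q·0 + (1−q)·5 = -5q + 5
  8q - 3 = -5q + 5  ⇒  13q = 8  ⇒  q = 8/13.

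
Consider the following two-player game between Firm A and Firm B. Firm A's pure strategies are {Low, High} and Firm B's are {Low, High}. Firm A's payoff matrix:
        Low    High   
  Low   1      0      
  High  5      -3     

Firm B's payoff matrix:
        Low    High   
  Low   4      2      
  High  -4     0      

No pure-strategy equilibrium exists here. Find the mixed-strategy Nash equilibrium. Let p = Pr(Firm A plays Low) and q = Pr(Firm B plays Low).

For Firm B to be willing to mix, Firm B must be indifferent between Low and High, which pins down Firm A's mix.
  Firm B's payoff to Low: p·4 + (1−p)·(-4) = 8p - 4
  Firm B's payoff to High: p·2 + (1−p)·0 = 2p
  8p - 4 = 2p  ⇒  6p = 4  ⇒  p = 2/3.
In a mixed equilibrium Firm A is indifferent between Low and High; this condition fixes q.
  Firm A's payoff from Low: q·1 + (1−q)·0 = q
  Firm A's payoff from High: q·5 + (1−q)·(-3) = 8q - 3
  q = 8q - 3  ⇒  -7q = -3  ⇒  q = 3/7.

p = 2/3, q = 3/7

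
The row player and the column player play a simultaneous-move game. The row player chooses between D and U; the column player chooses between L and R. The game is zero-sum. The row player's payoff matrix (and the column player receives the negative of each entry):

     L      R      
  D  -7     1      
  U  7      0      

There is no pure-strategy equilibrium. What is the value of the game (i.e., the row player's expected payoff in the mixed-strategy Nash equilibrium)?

The column player's mix must leave the row player indifferent between D and U.
  the row player's payoff to D: q·(-7) + (1−q)·1 = -8q + 1
  the row player's payoff to U: q·7 + (1−q)·0 = 7q
  -8q + 1 = 7q  ⇒  -15q = -1  ⇒  q = 1/15.
The value is the row player's expected payoff against this mix (using D): (1/15)·(-7) + (14/15)·1 = 7/15.

v = 7/15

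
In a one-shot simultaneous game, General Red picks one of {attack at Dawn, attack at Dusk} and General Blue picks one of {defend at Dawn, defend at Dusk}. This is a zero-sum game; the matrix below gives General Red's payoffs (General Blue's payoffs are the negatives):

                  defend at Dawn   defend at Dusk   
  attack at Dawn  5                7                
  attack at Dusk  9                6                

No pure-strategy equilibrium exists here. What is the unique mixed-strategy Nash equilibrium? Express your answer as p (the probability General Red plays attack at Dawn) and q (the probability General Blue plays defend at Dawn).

Set General Blue's expected payoff from defend at Dawn equal to that from defend at Dusk:
  General Blue's payoff to defend at Dawn: p·(-5) + (1−p)·(-9) = 4p - 9
  General Blue's payoff to defend at Dusk: p·(-7) + (1−p)·(-6) = -p - 6
  4p - 9 = -p - 6  ⇒  5p = 3  ⇒  p = 3/5.
In a mixed equilibrium General Red is indifferent between attack at Dawn and attack at Dusk; this condition fixes q.
  General Red's payoff to attack at Dawn: q·5 + (1−q)·7 = -2q + 7
  General Red's payoff to attack at Dusk: q·9 + (1−q)·6 = 3q + 6
  -2q + 7 = 3q + 6  ⇒  -5q = -1  ⇒  q = 1/5.

p = 3/5, q = 1/5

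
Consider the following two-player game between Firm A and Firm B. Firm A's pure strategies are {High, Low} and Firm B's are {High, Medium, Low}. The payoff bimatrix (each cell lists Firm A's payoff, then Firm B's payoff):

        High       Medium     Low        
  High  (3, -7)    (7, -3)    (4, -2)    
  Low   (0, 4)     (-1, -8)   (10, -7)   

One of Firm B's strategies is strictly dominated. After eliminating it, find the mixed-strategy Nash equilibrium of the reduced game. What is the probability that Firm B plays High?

q = 2/3

Firm B's strategy Medium is strictly dominated by Low: -2 > -3 and -7 > -8. Eliminate Medium.
Firm B's mix must leave Firm A indifferent between High and Low.
  Firm A's payoff to High: q·3 + (1−q)·4 = -q + 4
  Firm A's payoff to Low: q·0 + (1−q)·10 = -10q + 10
  -q + 4 = -10q + 10  ⇒  9q = 6  ⇒  q = 2/3.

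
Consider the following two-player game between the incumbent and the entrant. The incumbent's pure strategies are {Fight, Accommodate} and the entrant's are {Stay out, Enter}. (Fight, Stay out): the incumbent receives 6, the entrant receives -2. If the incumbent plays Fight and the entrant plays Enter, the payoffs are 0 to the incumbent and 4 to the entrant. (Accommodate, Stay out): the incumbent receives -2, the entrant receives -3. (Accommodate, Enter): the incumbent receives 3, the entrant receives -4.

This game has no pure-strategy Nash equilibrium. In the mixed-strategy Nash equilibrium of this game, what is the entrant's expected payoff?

-20/7

The entrant's indifference between Stay out and Enter determines the incumbent's mixing probability p:
  the entrant's payoff to Stay out: p·(-2) + (1−p)·(-3) = p - 3
  the entrant's payoff to Enter: p·4 + (1−p)·(-4) = 8p - 4
  p - 3 = 8p - 4  ⇒  -7p = -1  ⇒  p = 1/7.
At equilibrium the entrant is indifferent across columns, so the entrant's payoff equals the payoff from Stay out: (1/7)·(-2) + (6/7)·(-3) = -20/7.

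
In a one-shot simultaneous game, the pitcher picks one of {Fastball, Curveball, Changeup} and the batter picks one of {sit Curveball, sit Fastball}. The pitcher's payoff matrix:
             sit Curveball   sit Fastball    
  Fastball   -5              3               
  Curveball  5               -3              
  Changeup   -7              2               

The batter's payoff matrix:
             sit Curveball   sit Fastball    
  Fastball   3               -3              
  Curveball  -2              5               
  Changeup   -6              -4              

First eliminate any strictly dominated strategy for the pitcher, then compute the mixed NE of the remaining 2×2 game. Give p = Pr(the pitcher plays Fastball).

p = 7/13

The pitcher's strategy Changeup is strictly dominated by Fastball: -5 > -7 and 3 > 2. Eliminate Changeup.
In a mixed equilibrium the batter is indifferent between sit Curveball and sit Fastball; this condition fixes p.
  the batter's payoff to sit Curveball: p·3 + (1−p)·(-2) = 5p - 2
  the batter's payoff to sit Fastball: p·(-3) + (1−p)·5 = -8p + 5
  5p - 2 = -8p + 5  ⇒  13p = 7  ⇒  p = 7/13.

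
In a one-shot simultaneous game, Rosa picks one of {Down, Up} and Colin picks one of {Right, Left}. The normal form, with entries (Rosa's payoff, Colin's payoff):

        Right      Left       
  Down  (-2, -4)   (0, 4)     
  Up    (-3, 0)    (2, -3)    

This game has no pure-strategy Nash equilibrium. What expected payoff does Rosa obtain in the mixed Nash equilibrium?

For Rosa to be willing to mix, Rosa must be indifferent between Down and Up, which pins down Colin's mix.
  Rosa's payoff from Down: q·(-2) + (1−q)·0 = -2q
  Rosa's payoff from Up: q·(-3) + (1−q)·2 = -5q + 2
  -2q = -5q + 2  ⇒  3q = 2  ⇒  q = 2/3.
At equilibrium Rosa is indifferent across rows, so Rosa's payoff equals the payoff from Down: (2/3)·(-2) + (1/3)·0 = -4/3.

-4/3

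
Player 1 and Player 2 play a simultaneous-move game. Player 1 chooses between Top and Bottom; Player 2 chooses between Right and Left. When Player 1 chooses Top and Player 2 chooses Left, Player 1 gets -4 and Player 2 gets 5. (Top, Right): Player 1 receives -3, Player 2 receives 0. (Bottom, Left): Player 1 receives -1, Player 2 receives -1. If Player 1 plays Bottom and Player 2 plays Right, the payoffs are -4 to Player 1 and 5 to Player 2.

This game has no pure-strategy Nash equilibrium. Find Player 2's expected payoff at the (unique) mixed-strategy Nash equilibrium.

25/11

Player 1's mix must leave Player 2 indifferent between Right and Left.
  Player 2's payoff from Right: p·0 + (1−p)·5 = -5p + 5
  Player 2's payoff from Left: p·5 + (1−p)·(-1) = 6p - 1
  -5p + 5 = 6p - 1  ⇒  -11p = -6  ⇒  p = 6/11.
At equilibrium Player 2 is indifferent across columns, so Player 2's payoff equals the payoff from Right: (6/11)·0 + (5/11)·5 = 25/11.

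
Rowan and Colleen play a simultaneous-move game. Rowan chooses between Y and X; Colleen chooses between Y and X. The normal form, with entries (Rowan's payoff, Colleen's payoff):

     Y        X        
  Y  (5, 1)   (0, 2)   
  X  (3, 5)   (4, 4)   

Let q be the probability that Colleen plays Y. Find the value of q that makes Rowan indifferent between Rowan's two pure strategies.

Colleen's mix must leave Rowan indifferent between Y and X.
  Rowan's expected payoff from Y: q·5 + (1−q)·0 = 5q
  Rowan's expected payoff from X: q·3 + (1−q)·4 = -q + 4
  5q = -q + 4  ⇒  6q = 4  ⇒  q = 2/3.

q = 2/3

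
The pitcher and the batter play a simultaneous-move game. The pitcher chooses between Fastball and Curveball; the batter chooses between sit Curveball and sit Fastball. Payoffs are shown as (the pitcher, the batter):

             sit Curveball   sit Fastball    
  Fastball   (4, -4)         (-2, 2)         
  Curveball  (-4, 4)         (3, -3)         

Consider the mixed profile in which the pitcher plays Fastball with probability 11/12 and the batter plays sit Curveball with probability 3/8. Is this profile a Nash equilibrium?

No

Given the pitcher's mix p = 11/12, the batter's payoff from sit Curveball is -10/3 but from sit Fastball is 19/12. The batter strictly prefers sit Fastball, so the batter would not mix.
So the proposed profile is not a Nash equilibrium.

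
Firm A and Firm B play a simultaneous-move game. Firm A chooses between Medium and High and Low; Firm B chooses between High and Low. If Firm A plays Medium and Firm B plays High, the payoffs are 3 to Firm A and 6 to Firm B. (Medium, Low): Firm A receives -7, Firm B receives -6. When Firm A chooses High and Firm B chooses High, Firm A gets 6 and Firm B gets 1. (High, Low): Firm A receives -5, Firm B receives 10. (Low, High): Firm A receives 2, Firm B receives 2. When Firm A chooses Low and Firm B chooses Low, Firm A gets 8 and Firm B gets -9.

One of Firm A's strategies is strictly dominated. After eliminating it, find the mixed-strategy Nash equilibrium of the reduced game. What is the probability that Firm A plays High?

Firm A's strategy Medium is strictly dominated by High: 6 > 3 and -5 > -7. Eliminate Medium.
For Firm B to be willing to mix, Firm B must be indifferent between High and Low, which pins down Firm A's mix.
  Firm B's payoff from High: p·1 + (1−p)·2 = -p + 2
  Firm B's payoff from Low: p·10 + (1−p)·(-9) = 19p - 9
  -p + 2 = 19p - 9  ⇒  -20p = -11  ⇒  p = 11/20.

p = 11/20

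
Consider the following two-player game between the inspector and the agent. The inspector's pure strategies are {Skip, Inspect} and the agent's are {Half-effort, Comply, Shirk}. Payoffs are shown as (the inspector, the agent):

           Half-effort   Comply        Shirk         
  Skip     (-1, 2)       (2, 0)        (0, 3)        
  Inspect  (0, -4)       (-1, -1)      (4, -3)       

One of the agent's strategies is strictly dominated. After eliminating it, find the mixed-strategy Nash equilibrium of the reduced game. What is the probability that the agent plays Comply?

q = 4/7

The agent's strategy Half-effort is strictly dominated by Shirk: 3 > 2 and -3 > -4. Eliminate Half-effort.
The inspector's indifference between Skip and Inspect determines the agent's mixing probability q:
  the inspector's expected payoff from Skip: q·2 + (1−q)·0 = 2q
  the inspector's expected payoff from Inspect: q·(-1) + (1−q)·4 = -5q + 4
  2q = -5q + 4  ⇒  7q = 4  ⇒  q = 4/7.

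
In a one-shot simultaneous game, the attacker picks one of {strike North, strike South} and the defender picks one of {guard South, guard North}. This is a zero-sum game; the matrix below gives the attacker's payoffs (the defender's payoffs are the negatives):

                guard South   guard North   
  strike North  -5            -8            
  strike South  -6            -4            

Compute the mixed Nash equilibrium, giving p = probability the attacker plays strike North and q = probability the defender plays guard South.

The attacker's mix must leave the defender indifferent between guard South and guard North.
  the defender's payoff to guard South: p·5 + (1−p)·6 = -p + 6
  the defender's payoff to guard North: p·8 + (1−p)·4 = 4p + 4
  -p + 6 = 4p + 4  ⇒  -5p = -2  ⇒  p = 2/5.
In a mixed equilibrium the attacker is indifferent between strike North and strike South; this condition fixes q.
  the attacker's payoff to strike North: q·(-5) + (1−q)·(-8) = 3q - 8
  the attacker's payoff to strike South: q·(-6) + (1−q)·(-4) = -2q - 4
  3q - 8 = -2q - 4  ⇒  5q = 4  ⇒  q = 4/5.

p = 2/5, q = 4/5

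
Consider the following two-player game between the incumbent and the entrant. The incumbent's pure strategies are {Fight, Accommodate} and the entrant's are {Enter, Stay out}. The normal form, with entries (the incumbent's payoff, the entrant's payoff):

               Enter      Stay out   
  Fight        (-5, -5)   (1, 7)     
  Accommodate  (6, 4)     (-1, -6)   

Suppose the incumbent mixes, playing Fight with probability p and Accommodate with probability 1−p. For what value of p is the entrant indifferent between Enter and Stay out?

p = 5/11

In a mixed equilibrium the entrant is indifferent between Enter and Stay out; this condition fixes p.
  the entrant's payoff to Enter: p·(-5) + (1−p)·4 = -9p + 4
  the entrant's payoff to Stay out: p·7 + (1−p)·(-6) = 13p - 6
  -9p + 4 = 13p - 6  ⇒  -22p = -10  ⇒  p = 5/11.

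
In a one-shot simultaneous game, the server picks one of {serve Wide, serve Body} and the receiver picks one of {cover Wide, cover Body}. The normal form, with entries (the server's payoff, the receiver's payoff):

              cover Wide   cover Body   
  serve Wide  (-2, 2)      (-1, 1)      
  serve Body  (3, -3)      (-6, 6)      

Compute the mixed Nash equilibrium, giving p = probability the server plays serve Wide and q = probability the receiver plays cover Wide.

p = 9/10, q = 1/2

In a mixed equilibrium the receiver is indifferent between cover Wide and cover Body; this condition fixes p.
  the receiver's expected payoff from cover Wide: p·2 + (1−p)·(-3) = 5p - 3
  the receiver's expected payoff from cover Body: p·1 + (1−p)·6 = -5p + 6
  5p - 3 = -5p + 6  ⇒  10p = 9  ⇒  p = 9/10.
The server's indifference between serve Wide and serve Body determines the receiver's mixing probability q:
  the server's payoff to serve Wide: q·(-2) + (1−q)·(-1) = -q - 1
  the server's payoff to serve Body: q·3 + (1−q)·(-6) = 9q - 6
  -q - 1 = 9q - 6  ⇒  -10q = -5  ⇒  q = 1/2.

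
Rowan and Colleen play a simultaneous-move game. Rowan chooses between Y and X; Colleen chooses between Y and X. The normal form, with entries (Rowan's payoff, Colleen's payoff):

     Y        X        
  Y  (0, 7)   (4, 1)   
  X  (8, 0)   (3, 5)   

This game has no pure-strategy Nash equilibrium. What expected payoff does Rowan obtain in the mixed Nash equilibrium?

32/9

Set Rowan's expected payoff from Y equal to that from X:
  Rowan's payoff to Y: q·0 + (1−q)·4 = -4q + 4
  Rowan's payoff to X: q·8 + (1−q)·3 = 5q + 3
  -4q + 4 = 5q + 3  ⇒  -9q = -1  ⇒  q = 1/9.
At equilibrium Rowan is indifferent across rows, so Rowan's payoff equals the payoff from Y: (1/9)·0 + (8/9)·4 = 32/9.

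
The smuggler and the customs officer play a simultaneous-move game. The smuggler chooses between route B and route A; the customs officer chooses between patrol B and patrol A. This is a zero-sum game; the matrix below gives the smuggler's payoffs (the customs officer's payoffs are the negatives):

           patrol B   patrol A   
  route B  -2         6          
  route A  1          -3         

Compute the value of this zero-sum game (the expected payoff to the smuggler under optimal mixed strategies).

For the smuggler to be willing to mix, the smuggler must be indifferent between route B and route A, which pins down the customs officer's mix.
  the smuggler's payoff from route B: q·(-2) + (1−q)·6 = -8q + 6
  the smuggler's payoff from route A: q·1 + (1−q)·(-3) = 4q - 3
  -8q + 6 = 4q - 3  ⇒  -12q = -9  ⇒  q = 3/4.
The value is the smuggler's expected payoff against this mix (using route B): (3/4)·(-2) + (1/4)·6 = 0.

v = 0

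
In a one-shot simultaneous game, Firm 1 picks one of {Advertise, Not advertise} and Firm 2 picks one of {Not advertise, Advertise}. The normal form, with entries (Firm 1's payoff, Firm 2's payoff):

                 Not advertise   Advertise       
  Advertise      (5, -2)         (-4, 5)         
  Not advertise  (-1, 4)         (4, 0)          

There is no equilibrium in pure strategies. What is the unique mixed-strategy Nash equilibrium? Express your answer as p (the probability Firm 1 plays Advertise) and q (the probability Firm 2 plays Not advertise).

p = 4/11, q = 4/7

Firm 2's indifference between Not advertise and Advertise determines Firm 1's mixing probability p:
  Firm 2's payoff to Not advertise: p·(-2) + (1−p)·4 = -6p + 4
  Firm 2's payoff to Advertise: p·5 + (1−p)·0 = 5p
  -6p + 4 = 5p  ⇒  -11p = -4  ⇒  p = 4/11.
Firm 1's indifference between Advertise and Not advertise determines Firm 2's mixing probability q:
  Firm 1's expected payoff from Advertise: q·5 + (1−q)·(-4) = 9q - 4
  Firm 1's expected payoff from Not advertise: q·(-1) + (1−q)·4 = -5q + 4
  9q - 4 = -5q + 4  ⇒  14q = 8  ⇒  q = 4/7.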